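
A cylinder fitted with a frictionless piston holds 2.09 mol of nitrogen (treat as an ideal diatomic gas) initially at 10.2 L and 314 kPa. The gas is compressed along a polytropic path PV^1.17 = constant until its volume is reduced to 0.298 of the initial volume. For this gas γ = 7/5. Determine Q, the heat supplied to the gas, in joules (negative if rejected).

T₁ = P₁V₁/(nR) = 314×10.2/(2.09×8.314) = 184 K.
Polytropic n=1.17: T₂ = T₁(V₁/V₂)^(n−1) = 184×(3.36)^0.17 = 226 K; P₂ = P₁(V₁/V₂)^n = 1290 kPa.
W = (P₁V₁−P₂V₂)/(n−1) = (314×10.2−1290×3.04)/0.17 = -4310 J.
ΔU = nCvΔT = 2.09×20.8×(226−184) = 1830 J.
Q = ΔU + W = -2480 J.

-2480 J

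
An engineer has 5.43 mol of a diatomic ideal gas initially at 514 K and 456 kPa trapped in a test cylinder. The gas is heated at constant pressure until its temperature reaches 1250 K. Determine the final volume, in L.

124 L

V₁ = nRT₁/P₁ = 5.43×8.314×514/456 = 50.9 L.
Isobaric: P stays 456 kPa; V/T = const ⇒ T₂ = 1250 K, V₂ = 124 L.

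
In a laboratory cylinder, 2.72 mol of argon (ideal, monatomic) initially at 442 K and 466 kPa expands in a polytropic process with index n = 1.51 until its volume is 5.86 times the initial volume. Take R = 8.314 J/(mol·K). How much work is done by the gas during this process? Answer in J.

V₁ = nRT₁/P₁ = 2.72×8.314×442/466 = 21.4 L.
Polytropic n=1.51: T₂ = T₁(V₁/V₂)^(n−1) = 442×(0.171)^0.51 = 179 K; P₂ = P₁(V₁/V₂)^n = 32.3 kPa.
W = (P₁V₁−P₂V₂)/(n−1) = (466×21.4−32.3×126)/0.51 = 11600 J.

11600 J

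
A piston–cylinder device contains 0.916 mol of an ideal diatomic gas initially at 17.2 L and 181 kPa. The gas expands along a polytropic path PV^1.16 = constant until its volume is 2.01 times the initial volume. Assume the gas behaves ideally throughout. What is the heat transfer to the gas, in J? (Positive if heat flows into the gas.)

1230 J

T₁ = P₁V₁/(nR) = 181×17.2/(0.916×8.314) = 409 K.
Polytropic n=1.16: T₂ = T₁(V₁/V₂)^(n−1) = 409×(0.498)^0.16 = 366 K; P₂ = P₁(V₁/V₂)^n = 80.5 kPa.
W = (P₁V₁−P₂V₂)/(n−1) = (181×17.2−80.5×34.6)/0.16 = 2060 J.
ΔU = nCvΔT = 0.916×20.8×(366−409) = -823 J.
Q = ΔU + W = 1230 J.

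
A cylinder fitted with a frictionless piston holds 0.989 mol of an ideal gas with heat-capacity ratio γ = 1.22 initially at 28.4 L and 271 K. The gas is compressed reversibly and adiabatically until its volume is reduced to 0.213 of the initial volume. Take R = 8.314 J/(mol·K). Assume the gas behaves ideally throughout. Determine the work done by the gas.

P₁ = nRT₁/V₁ = 0.989×8.314×271/28.4 = 78.5 kPa.
Adiabatic: TV^(γ−1) = const ⇒ T₂ = 271×(4.69)^0.220 = 381 K; PV^γ = const ⇒ P₂ = 518 kPa.
ΔU = nCvΔT = 0.989×37.8×(381−271) = 4100 J.
Q = 0 for an adiabatic process, so W = −ΔU = -4100 J.

-4100 J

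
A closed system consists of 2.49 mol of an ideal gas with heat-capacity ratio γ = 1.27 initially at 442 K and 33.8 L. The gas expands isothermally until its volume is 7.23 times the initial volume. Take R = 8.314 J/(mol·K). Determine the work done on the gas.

P₁ = nRT₁/V₁ = 2.49×8.314×442/33.8 = 271 kPa.
Isothermal: T stays 442 K; PV = const ⇒ V₂ = 244 L, P₂ = 37.4 kPa.
W = nRT ln(V₂/V₁) = 2.49×8.314×442×ln(7.23) = 18100 J.
Work done on the gas = −W_by = -18100 J.

-18100 J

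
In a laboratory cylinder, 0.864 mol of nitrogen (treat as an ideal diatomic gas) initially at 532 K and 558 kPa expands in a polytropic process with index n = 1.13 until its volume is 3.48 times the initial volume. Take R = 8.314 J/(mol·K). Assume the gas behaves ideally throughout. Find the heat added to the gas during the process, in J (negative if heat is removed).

2970 J

V₁ = nRT₁/P₁ = 0.864×8.314×532/558 = 6.85 L.
Polytropic n=1.13: T₂ = T₁(V₁/V₂)^(n−1) = 532×(0.287)^0.13 = 452 K; P₂ = P₁(V₁/V₂)^n = 136 kPa.
W = (P₁V₁−P₂V₂)/(n−1) = (558×6.85−136×23.8)/0.13 = 4400 J.
ΔU = nCvΔT = 0.864×20.8×(452−532) = -1430 J.
Q = ΔU + W = 2970 J.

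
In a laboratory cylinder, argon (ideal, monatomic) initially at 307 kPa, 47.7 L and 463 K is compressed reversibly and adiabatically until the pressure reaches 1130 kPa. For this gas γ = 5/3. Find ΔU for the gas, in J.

n = P₁V₁/(RT₁) = 307×47.7/(8.314×463) = 3.80 mol.
Adiabatic: T₂/T₁ = (P₂/P₁)^((γ−1)/γ) ⇒ T₂ = 463×(3.68)^0.400 = 780 K; V₂ = 21.8 L.
For an ideal gas ΔU = nCvΔT with Cv = (3/2)R = 12.5 J/(mol·K).
ΔU = 3.80×12.5×(780−463) = 15000 J.

15000 J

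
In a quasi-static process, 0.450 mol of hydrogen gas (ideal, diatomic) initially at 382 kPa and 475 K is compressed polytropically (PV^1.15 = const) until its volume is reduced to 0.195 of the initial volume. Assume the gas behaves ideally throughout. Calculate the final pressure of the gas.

2500 kPa

V₁ = nRT₁/P₁ = 0.450×8.314×475/382 = 4.65 L.
Polytropic n=1.15: T₂ = T₁(V₁/V₂)^(n−1) = 475×(5.13)^0.15 = 607 K; P₂ = P₁(V₁/V₂)^n = 2500 kPa.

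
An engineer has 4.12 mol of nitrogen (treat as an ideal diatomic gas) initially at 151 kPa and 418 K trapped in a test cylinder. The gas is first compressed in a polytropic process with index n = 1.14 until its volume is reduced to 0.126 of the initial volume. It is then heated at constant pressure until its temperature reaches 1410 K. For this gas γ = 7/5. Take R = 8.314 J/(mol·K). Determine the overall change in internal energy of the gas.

84900 J

V₁ = nRT₁/P₁ = 4.12×8.314×418/151 = 94.8 L.
Step 1 — Polytropic n=1.14: T₂ = T₁(V₁/V₂)^(n−1) = 418×(7.94)^0.14 = 559 K; P₂ = P₁(V₁/V₂)^n = 1600 kPa.
W = (P₁V₁−P₂V₂)/(n−1) = (151×94.8−1600×11.9)/0.14 = -34400 J.
ΔU = nCvΔT = 4.12×20.8×(559−418) = 12000 J.
Q = ΔU + W = -22400 J.
State after step 1: P = 1600 kPa, V = 11.9 L, T = 559 K.
Step 2 — Isobaric: P stays 1600 kPa; V/T = const ⇒ T₂ = 1410 K, V₂ = 30.2 L.
W = PΔV = 1600×(30.2−11.9) kPa·L = 29200 J.
ΔU = nCvΔT = 4.12×20.8×(1410−559) = 72900 J.
Q = ΔU + W = nCpΔT = 102000 J.
Net over both steps: W = -5250 J, Q = 79700 J, ΔU = 84900 J.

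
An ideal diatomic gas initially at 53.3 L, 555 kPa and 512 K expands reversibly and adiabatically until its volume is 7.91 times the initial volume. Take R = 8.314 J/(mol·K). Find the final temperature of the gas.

Adiabatic: TV^(γ−1) = const ⇒ T₂ = 512×(0.126)^0.400 = 224 K; PV^γ = const ⇒ P₂ = 30.7 kPa.

224 K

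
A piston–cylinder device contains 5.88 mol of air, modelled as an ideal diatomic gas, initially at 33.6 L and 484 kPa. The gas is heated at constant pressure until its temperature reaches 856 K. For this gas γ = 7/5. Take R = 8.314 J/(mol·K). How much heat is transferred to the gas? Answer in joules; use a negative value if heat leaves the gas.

89500 J

T₁ = P₁V₁/(nR) = 484×33.6/(5.88×8.314) = 333 K.
Isobaric: P stays 484 kPa; V/T = const ⇒ T₂ = 856 K, V₂ = 86.5 L.
W = PΔV = 484×(86.5−33.6) kPa·L = 25600 J.
ΔU = nCvΔT = 5.88×20.8×(856−333) = 64000 J.
Q = ΔU + W = nCpΔT = 89500 J.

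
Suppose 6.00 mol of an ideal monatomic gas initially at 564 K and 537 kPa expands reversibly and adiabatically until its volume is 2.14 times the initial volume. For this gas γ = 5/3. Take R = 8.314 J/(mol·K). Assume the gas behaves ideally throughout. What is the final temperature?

340 K

V₁ = nRT₁/P₁ = 6.00×8.314×564/537 = 52.4 L.
Adiabatic: TV^(γ−1) = const ⇒ T₂ = 564×(0.467)^0.667 = 340 K; PV^γ = const ⇒ P₂ = 151 kPa.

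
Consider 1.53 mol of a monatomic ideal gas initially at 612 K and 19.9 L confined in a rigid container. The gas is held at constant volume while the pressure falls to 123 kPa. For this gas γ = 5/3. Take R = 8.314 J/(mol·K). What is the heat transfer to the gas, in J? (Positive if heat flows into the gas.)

P₁ = nRT₁/V₁ = 1.53×8.314×612/19.9 = 391 kPa.
Isochoric: V stays 19.9 L; P/T = const ⇒ T₂ = 192 K, P₂ = 123 kPa.
W = 0 (no volume change).
ΔU = nCvΔT = 1.53×12.5×(192−612) = -8010 J.
Q = ΔU = -8010 J.

-8010 J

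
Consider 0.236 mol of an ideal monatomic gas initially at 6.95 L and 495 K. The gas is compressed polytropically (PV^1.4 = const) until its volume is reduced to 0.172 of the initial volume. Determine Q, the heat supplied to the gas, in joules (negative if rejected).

-993 J

P₁ = nRT₁/V₁ = 0.236×8.314×495/6.95 = 140 kPa.
Polytropic n=1.4: T₂ = T₁(V₁/V₂)^(n−1) = 495×(5.81)^0.40 = 1000 K; P₂ = P₁(V₁/V₂)^n = 1640 kPa.
W = (P₁V₁−P₂V₂)/(n−1) = (140×6.95−1640×1.20)/0.40 = -2480 J.
ΔU = nCvΔT = 0.236×12.5×(1000−495) = 1490 J.
Q = ΔU + W = -993 J.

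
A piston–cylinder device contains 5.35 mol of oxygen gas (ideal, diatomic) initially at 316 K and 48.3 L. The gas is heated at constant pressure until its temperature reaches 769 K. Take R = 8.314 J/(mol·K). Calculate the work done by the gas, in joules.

20100 J

P₁ = nRT₁/V₁ = 5.35×8.314×316/48.3 = 291 kPa.
Isobaric: P stays 291 kPa; V/T = const ⇒ T₂ = 769 K, V₂ = 118 L.
W = PΔV = 291×(118−48.3) kPa·L = 20100 J.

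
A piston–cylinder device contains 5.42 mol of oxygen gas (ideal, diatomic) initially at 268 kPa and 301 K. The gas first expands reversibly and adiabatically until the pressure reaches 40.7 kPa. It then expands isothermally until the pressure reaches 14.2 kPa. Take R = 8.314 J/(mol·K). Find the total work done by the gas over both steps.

V₁ = nRT₁/P₁ = 5.42×8.314×301/268 = 50.6 L.
Step 1 — Adiabatic: T₂/T₁ = (P₂/P₁)^((γ−1)/γ) ⇒ T₂ = 301×(0.152)^0.286 = 176 K; V₂ = 194 L.
ΔU = nCvΔT = 5.42×20.8×(176−301) = -14100 J.
Q = 0 for an adiabatic process, so W = −ΔU = 14100 J.
State after step 1: P = 40.7 kPa, V = 194 L, T = 176 K.
Step 2 — Isothermal: T stays 176 K; PV = const ⇒ V₂ = 557 L, P₂ = 14.2 kPa.
ΔU = 0 (ideal gas, T constant).
W = nRT ln(V₂/V₁) = 5.42×8.314×176×ln(2.87) = 8340 J.
Q = ΔU + W = 8340 J.
Net over both steps: W = 22500 J, Q = 8340 J, ΔU = -14100 J.

22500 J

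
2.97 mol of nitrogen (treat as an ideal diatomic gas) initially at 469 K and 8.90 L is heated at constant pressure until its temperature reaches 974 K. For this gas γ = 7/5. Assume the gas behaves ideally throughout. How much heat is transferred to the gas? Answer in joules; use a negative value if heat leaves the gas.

43600 J

P₁ = nRT₁/V₁ = 2.97×8.314×469/8.90 = 1300 kPa.
Isobaric: P stays 1300 kPa; V/T = const ⇒ T₂ = 974 K, V₂ = 18.5 L.
W = PΔV = 1300×(18.5−8.90) kPa·L = 12500 J.
ΔU = nCvΔT = 2.97×20.8×(974−469) = 31200 J.
Q = ΔU + W = nCpΔT = 43600 J.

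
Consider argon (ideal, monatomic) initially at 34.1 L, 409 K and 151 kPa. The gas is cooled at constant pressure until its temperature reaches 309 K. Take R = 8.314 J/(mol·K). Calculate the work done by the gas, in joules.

n = P₁V₁/(RT₁) = 151×34.1/(8.314×409) = 1.51 mol.
Isobaric: P stays 151 kPa; V/T = const ⇒ T₂ = 309 K, V₂ = 25.8 L.
W = PΔV = 151×(25.8−34.1) kPa·L = -1260 J.

-1260 J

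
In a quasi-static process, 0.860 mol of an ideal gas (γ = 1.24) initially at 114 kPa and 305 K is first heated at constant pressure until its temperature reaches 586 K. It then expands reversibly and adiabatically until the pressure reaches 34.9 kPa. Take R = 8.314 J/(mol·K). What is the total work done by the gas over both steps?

V₁ = nRT₁/P₁ = 0.860×8.314×305/114 = 19.1 L.
Step 1 — Isobaric: P stays 114 kPa; V/T = const ⇒ T₂ = 586 K, V₂ = 36.8 L.
W = PΔV = 114×(36.8−19.1) kPa·L = 2010 J.
ΔU = nCvΔT = 0.860×34.6×(586−305) = 8370 J.
Q = ΔU + W = nCpΔT = 10400 J.
State after step 1: P = 114 kPa, V = 36.8 L, T = 586 K.
Step 2 — Adiabatic: T₂/T₁ = (P₂/P₁)^((γ−1)/γ) ⇒ T₂ = 586×(0.306)^0.194 = 466 K; V₂ = 95.5 L.
ΔU = nCvΔT = 0.860×34.6×(466−586) = -3570 J.
Q = 0 for an adiabatic process, so W = −ΔU = 3570 J.
Net over both steps: W = 5580 J, Q = 10400 J, ΔU = 4800 J.

5580 J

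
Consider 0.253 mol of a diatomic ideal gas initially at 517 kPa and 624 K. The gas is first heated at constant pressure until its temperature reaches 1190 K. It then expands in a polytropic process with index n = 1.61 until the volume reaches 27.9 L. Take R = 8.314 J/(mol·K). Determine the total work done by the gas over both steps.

V₁ = nRT₁/P₁ = 0.253×8.314×624/517 = 2.54 L.
Step 1 — Isobaric: P stays 517 kPa; V/T = const ⇒ T₂ = 1190 K, V₂ = 4.84 L.
W = PΔV = 517×(4.84−2.54) kPa·L = 1190 J.
ΔU = nCvΔT = 0.253×20.8×(1190−624) = 2980 J.
Q = ΔU + W = nCpΔT = 4170 J.
State after step 1: P = 517 kPa, V = 4.84 L, T = 1190 K.
Step 2 — Polytropic n=1.61: T₂ = T₁(V₁/V₂)^(n−1) = 1190×(0.174)^0.61 = 409 K; P₂ = P₁(V₁/V₂)^n = 30.8 kPa.
W = (P₁V₁−P₂V₂)/(n−1) = (517×4.84−30.8×27.9)/0.61 = 2690 J.
ΔU = nCvΔT = 0.253×20.8×(409−1190) = -4110 J.
Q = ΔU + W = -1410 J.
Net over both steps: W = 3880 J, Q = 2750 J, ΔU = -1130 J.

3880 J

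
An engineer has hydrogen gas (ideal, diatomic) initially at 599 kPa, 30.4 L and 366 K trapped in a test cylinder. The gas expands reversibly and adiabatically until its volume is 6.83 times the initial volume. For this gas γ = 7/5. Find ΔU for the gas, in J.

-24400 J

n = P₁V₁/(RT₁) = 599×30.4/(8.314×366) = 5.98 mol.
Adiabatic: TV^(γ−1) = const ⇒ T₂ = 366×(0.146)^0.400 = 170 K; PV^γ = const ⇒ P₂ = 40.7 kPa.
For an ideal gas ΔU = nCvΔT with Cv = (5/2)R = 20.8 J/(mol·K).
ΔU = 5.98×20.8×(170−366) = -24400 J.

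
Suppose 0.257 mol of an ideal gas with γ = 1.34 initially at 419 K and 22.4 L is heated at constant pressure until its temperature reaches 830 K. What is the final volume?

P₁ = nRT₁/V₁ = 0.257×8.314×419/22.4 = 40.0 kPa.
Isobaric: P stays 40.0 kPa; V/T = const ⇒ T₂ = 830 K, V₂ = 44.4 L.

44.4 L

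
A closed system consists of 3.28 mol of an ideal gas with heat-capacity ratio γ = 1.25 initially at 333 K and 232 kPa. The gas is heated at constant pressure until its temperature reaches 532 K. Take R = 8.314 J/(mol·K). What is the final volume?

62.5 L

V₁ = nRT₁/P₁ = 3.28×8.314×333/232 = 39.1 L.
Isobaric: P stays 232 kPa; V/T = const ⇒ T₂ = 532 K, V₂ = 62.5 L.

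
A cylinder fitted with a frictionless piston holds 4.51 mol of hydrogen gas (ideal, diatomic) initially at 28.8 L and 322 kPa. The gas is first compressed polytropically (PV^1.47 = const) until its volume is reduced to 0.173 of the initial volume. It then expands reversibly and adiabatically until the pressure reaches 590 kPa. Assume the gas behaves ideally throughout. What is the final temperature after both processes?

321 K

T₁ = P₁V₁/(nR) = 322×28.8/(4.51×8.314) = 247 K.
Step 1 — Polytropic n=1.47: T₂ = T₁(V₁/V₂)^(n−1) = 247×(5.78)^0.47 = 564 K; P₂ = P₁(V₁/V₂)^n = 4250 kPa.
W = (P₁V₁−P₂V₂)/(n−1) = (322×28.8−4250×4.98)/0.47 = -25300 J.
ΔU = nCvΔT = 4.51×20.8×(564−247) = 29700 J.
Q = ΔU + W = 4420 J.
State after step 1: P = 4250 kPa, V = 4.98 L, T = 564 K.
Step 2 — Adiabatic: T₂/T₁ = (P₂/P₁)^((γ−1)/γ) ⇒ T₂ = 564×(0.139)^0.286 = 321 K; V₂ = 20.4 L.
ΔU = nCvΔT = 4.51×20.8×(321−564) = -22800 J.
Q = 0 for an adiabatic process, so W = −ΔU = 22800 J.
Net over both steps: W = -2480 J, Q = 4420 J, ΔU = 6910 J.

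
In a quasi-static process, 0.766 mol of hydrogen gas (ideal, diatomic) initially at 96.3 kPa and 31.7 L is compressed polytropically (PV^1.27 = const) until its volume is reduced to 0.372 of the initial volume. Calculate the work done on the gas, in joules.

3460 J

T₁ = P₁V₁/(nR) = 96.3×31.7/(0.766×8.314) = 479 K.
Polytropic n=1.27: T₂ = T₁(V₁/V₂)^(n−1) = 479×(2.69)^0.27 = 626 K; P₂ = P₁(V₁/V₂)^n = 338 kPa.
W = (P₁V₁−P₂V₂)/(n−1) = (96.3×31.7−338×11.8)/0.27 = -3460 J.
Work done on the gas = −W_by = 3460 J.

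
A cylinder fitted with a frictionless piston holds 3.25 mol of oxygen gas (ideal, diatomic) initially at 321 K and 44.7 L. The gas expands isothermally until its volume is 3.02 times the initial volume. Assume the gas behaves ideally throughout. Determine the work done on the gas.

-9590 J

P₁ = nRT₁/V₁ = 3.25×8.314×321/44.7 = 194 kPa.
Isothermal: T stays 321 K; PV = const ⇒ V₂ = 135 L, P₂ = 64.3 kPa.
W = nRT ln(V₂/V₁) = 3.25×8.314×321×ln(3.02) = 9590 J.
Work done on the gas = −W_by = -9590 J.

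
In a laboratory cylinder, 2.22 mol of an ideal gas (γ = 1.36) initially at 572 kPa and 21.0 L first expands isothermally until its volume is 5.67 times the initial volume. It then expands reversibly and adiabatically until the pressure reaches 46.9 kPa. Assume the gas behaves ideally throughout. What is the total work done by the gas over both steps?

T₁ = P₁V₁/(nR) = 572×21.0/(2.22×8.314) = 651 K.
Step 1 — Isothermal: T stays 651 K; PV = const ⇒ V₂ = 119 L, P₂ = 101 kPa.
ΔU = 0 (ideal gas, T constant).
W = nRT ln(V₂/V₁) = 2.22×8.314×651×ln(5.67) = 20800 J.
Q = ΔU + W = 20800 J.
State after step 1: P = 101 kPa, V = 119 L, T = 651 K.
Step 2 — Adiabatic: T₂/T₁ = (P₂/P₁)^((γ−1)/γ) ⇒ T₂ = 651×(0.465)^0.265 = 531 K; V₂ = 209 L.
ΔU = nCvΔT = 2.22×23.1×(531−651) = -6120 J.
Q = 0 for an adiabatic process, so W = −ΔU = 6120 J.
Net over both steps: W = 27000 J, Q = 20800 J, ΔU = -6120 J.

27000 J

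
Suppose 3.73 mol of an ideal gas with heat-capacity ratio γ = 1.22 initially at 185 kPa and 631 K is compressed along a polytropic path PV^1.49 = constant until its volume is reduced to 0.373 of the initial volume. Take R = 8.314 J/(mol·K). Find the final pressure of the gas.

V₁ = nRT₁/P₁ = 3.73×8.314×631/185 = 106 L.
Polytropic n=1.49: T₂ = T₁(V₁/V₂)^(n−1) = 631×(2.68)^0.49 = 1020 K; P₂ = P₁(V₁/V₂)^n = 804 kPa.

804 kPa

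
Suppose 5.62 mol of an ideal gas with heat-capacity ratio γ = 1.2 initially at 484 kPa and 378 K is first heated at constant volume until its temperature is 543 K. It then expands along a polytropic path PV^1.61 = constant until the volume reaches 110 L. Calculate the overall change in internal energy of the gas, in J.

-23600 J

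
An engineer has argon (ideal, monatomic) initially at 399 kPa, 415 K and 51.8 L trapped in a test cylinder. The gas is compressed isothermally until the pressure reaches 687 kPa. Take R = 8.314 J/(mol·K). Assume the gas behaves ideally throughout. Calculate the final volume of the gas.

30.1 L

Isothermal: T stays 415 K; PV = const ⇒ V₂ = 30.1 L, P₂ = 687 kPa.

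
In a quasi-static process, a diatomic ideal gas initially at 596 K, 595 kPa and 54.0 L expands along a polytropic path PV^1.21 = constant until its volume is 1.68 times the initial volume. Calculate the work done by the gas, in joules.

15800 J

n = P₁V₁/(RT₁) = 595×54.0/(8.314×596) = 6.48 mol.
Polytropic n=1.21: T₂ = T₁(V₁/V₂)^(n−1) = 596×(0.595)^0.21 = 534 K; P₂ = P₁(V₁/V₂)^n = 318 kPa.
W = (P₁V₁−P₂V₂)/(n−1) = (595×54.0−318×90.7)/0.21 = 15800 J.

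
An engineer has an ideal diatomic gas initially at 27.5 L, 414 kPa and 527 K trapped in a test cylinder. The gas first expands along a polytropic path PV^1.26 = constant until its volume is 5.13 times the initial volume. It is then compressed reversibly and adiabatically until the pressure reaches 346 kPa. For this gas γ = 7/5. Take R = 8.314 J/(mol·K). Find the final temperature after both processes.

n = P₁V₁/(RT₁) = 414×27.5/(8.314×527) = 2.60 mol.
Step 1 — Polytropic n=1.26: T₂ = T₁(V₁/V₂)^(n−1) = 527×(0.195)^0.26 = 344 K; P₂ = P₁(V₁/V₂)^n = 52.8 kPa.
W = (P₁V₁−P₂V₂)/(n−1) = (414×27.5−52.8×141)/0.26 = 15200 J.
ΔU = nCvΔT = 2.60×20.8×(344−527) = -9860 J.
Q = ΔU + W = 5310 J.
State after step 1: P = 52.8 kPa, V = 141 L, T = 344 K.
Step 2 — Adiabatic: T₂/T₁ = (P₂/P₁)^((γ−1)/γ) ⇒ T₂ = 344×(6.56)^0.286 = 590 K; V₂ = 36.8 L.
ΔU = nCvΔT = 2.60×20.8×(590−344) = 13200 J.
Q = 0 for an adiabatic process, so W = −ΔU = -13200 J.
Net over both steps: W = 1930 J, Q = 5310 J, ΔU = 3380 J.

590 K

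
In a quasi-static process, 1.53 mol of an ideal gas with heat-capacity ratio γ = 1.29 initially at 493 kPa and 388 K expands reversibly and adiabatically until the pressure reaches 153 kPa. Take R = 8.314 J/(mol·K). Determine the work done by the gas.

3940 J

V₁ = nRT₁/P₁ = 1.53×8.314×388/493 = 10.0 L.
Adiabatic: T₂/T₁ = (P₂/P₁)^((γ−1)/γ) ⇒ T₂ = 388×(0.310)^0.225 = 298 K; V₂ = 24.8 L.
ΔU = nCvΔT = 1.53×28.7×(298−388) = -3940 J.
Q = 0 for an adiabatic process, so W = −ΔU = 3940 J.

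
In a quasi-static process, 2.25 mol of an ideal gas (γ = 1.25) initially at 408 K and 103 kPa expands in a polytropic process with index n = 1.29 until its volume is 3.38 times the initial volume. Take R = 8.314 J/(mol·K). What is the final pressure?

21.4 kPa

V₁ = nRT₁/P₁ = 2.25×8.314×408/103 = 74.1 L.
Polytropic n=1.29: T₂ = T₁(V₁/V₂)^(n−1) = 408×(0.296)^0.29 = 287 K; P₂ = P₁(V₁/V₂)^n = 21.4 kPa.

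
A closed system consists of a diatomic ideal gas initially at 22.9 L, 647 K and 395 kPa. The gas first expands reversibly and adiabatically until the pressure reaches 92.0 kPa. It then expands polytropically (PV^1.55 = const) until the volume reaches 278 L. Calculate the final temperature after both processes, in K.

192 K

n = P₁V₁/(RT₁) = 395×22.9/(8.314×647) = 1.68 mol.
Step 1 — Adiabatic: T₂/T₁ = (P₂/P₁)^((γ−1)/γ) ⇒ T₂ = 647×(0.233)^0.286 = 427 K; V₂ = 64.8 L.
ΔU = nCvΔT = 1.68×20.8×(427−647) = -7700 J.
Q = 0 for an adiabatic process, so W = −ΔU = 7700 J.
State after step 1: P = 92.0 kPa, V = 64.8 L, T = 427 K.
Step 2 — Polytropic n=1.55: T₂ = T₁(V₁/V₂)^(n−1) = 427×(0.233)^0.55 = 192 K; P₂ = P₁(V₁/V₂)^n = 9.64 kPa.
W = (P₁V₁−P₂V₂)/(n−1) = (92.0×64.8−9.64×278)/0.55 = 5980 J.
ΔU = nCvΔT = 1.68×20.8×(192−427) = -8220 J.
Q = ΔU + W = -2240 J.
Net over both steps: W = 13700 J, Q = -2240 J, ΔU = -15900 J.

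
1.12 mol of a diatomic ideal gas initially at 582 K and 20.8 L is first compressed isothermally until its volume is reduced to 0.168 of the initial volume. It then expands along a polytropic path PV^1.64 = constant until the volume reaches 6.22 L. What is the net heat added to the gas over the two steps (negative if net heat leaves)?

P₁ = nRT₁/V₁ = 1.12×8.314×582/20.8 = 261 kPa.
Step 1 — Isothermal: T stays 582 K; PV = const ⇒ V₂ = 3.49 L, P₂ = 1550 kPa.
ΔU = 0 (ideal gas, T constant).
W = nRT ln(V₂/V₁) = 1.12×8.314×582×ln(0.168) = -9670 J.
Q = ΔU + W = -9670 J.
State after step 1: P = 1550 kPa, V = 3.49 L, T = 582 K.
Step 2 — Polytropic n=1.64: T₂ = T₁(V₁/V₂)^(n−1) = 582×(0.562)^0.64 = 402 K; P₂ = P₁(V₁/V₂)^n = 602 kPa.
W = (P₁V₁−P₂V₂)/(n−1) = (1550×3.49−602×6.22)/0.64 = 2610 J.
ΔU = nCvΔT = 1.12×20.8×(402−582) = -4180 J.
Q = ΔU + W = -1570 J.
Net over both steps: W = -7050 J, Q = -11200 J, ΔU = -4180 J.

-11200 J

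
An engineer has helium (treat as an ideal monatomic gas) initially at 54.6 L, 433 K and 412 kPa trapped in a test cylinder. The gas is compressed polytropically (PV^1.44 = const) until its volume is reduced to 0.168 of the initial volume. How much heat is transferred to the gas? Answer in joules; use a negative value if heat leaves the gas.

-20700 J

n = P₁V₁/(RT₁) = 412×54.6/(8.314×433) = 6.25 mol.
Polytropic n=1.44: T₂ = T₁(V₁/V₂)^(n−1) = 433×(5.95)^0.44 = 949 K; P₂ = P₁(V₁/V₂)^n = 5380 kPa.
W = (P₁V₁−P₂V₂)/(n−1) = (412×54.6−5380×9.17)/0.44 = -60900 J.
ΔU = nCvΔT = 6.25×12.5×(949−433) = 40200 J.
Q = ΔU + W = -20700 J.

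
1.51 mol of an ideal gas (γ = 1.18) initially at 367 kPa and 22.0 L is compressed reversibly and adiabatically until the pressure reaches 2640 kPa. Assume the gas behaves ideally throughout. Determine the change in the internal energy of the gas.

15800 J

T₁ = P₁V₁/(nR) = 367×22.0/(1.51×8.314) = 643 K.
Adiabatic: T₂/T₁ = (P₂/P₁)^((γ−1)/γ) ⇒ T₂ = 643×(7.19)^0.153 = 869 K; V₂ = 4.13 L.
For an ideal gas ΔU = nCvΔT with Cv = R/(γ−1) = 46.2 J/(mol·K).
ΔU = 1.51×46.2×(869−643) = 15800 J.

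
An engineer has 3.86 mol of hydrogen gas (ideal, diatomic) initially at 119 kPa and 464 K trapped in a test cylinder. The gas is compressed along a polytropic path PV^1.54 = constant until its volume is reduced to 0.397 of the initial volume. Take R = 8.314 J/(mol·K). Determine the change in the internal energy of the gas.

V₁ = nRT₁/P₁ = 3.86×8.314×464/119 = 125 L.
Polytropic n=1.54: T₂ = T₁(V₁/V₂)^(n−1) = 464×(2.52)^0.54 = 764 K; P₂ = P₁(V₁/V₂)^n = 494 kPa.
For an ideal gas ΔU = nCvΔT with Cv = (5/2)R = 20.8 J/(mol·K).
ΔU = 3.86×20.8×(764−464) = 24100 J.

24100 J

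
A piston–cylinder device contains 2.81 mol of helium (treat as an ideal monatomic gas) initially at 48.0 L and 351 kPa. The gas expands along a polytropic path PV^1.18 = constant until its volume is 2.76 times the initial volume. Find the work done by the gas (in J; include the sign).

T₁ = P₁V₁/(nR) = 351×48.0/(2.81×8.314) = 721 K.
Polytropic n=1.18: T₂ = T₁(V₁/V₂)^(n−1) = 721×(0.362)^0.18 = 601 K; P₂ = P₁(V₁/V₂)^n = 106 kPa.
W = (P₁V₁−P₂V₂)/(n−1) = (351×48.0−106×132)/0.18 = 15600 J.

15600 J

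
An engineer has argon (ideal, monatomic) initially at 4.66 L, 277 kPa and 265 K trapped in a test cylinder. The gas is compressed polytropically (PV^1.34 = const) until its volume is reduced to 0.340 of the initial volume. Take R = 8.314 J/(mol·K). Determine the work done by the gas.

-1680 J

n = P₁V₁/(RT₁) = 277×4.66/(8.314×265) = 0.586 mol.
Polytropic n=1.34: T₂ = T₁(V₁/V₂)^(n−1) = 265×(2.94)^0.34 = 382 K; P₂ = P₁(V₁/V₂)^n = 1180 kPa.
W = (P₁V₁−P₂V₂)/(n−1) = (277×4.66−1180×1.58)/0.34 = -1680 J.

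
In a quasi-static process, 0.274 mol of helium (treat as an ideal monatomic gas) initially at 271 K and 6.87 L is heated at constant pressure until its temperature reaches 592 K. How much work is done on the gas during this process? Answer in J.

-731 J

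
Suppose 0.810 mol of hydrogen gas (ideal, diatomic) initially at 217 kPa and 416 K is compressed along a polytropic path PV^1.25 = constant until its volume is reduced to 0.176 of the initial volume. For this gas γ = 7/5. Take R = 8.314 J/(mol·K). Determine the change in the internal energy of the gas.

3810 J

V₁ = nRT₁/P₁ = 0.810×8.314×416/217 = 12.9 L.
Polytropic n=1.25: T₂ = T₁(V₁/V₂)^(n−1) = 416×(5.68)^0.25 = 642 K; P₂ = P₁(V₁/V₂)^n = 1900 kPa.
For an ideal gas ΔU = nCvΔT with Cv = (5/2)R = 20.8 J/(mol·K).
ΔU = 0.810×20.8×(642−416) = 3810 J.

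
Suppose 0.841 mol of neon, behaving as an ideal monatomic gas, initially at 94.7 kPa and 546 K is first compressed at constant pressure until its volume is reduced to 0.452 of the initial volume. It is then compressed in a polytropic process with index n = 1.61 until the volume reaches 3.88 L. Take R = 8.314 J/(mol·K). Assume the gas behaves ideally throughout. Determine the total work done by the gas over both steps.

-6530 J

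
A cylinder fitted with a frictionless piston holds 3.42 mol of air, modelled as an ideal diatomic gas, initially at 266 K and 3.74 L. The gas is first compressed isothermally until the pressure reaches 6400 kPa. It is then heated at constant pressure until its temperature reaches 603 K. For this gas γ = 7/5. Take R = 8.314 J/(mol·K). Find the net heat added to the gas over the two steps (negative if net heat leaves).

P₁ = nRT₁/V₁ = 3.42×8.314×266/3.74 = 2020 kPa.
Step 1 — Isothermal: T stays 266 K; PV = const ⇒ V₂ = 1.18 L, P₂ = 6400 kPa.
ΔU = 0 (ideal gas, T constant).
W = nRT ln(V₂/V₁) = 3.42×8.314×266×ln(0.316) = -8710 J.
Q = ΔU + W = -8710 J.
State after step 1: P = 6400 kPa, V = 1.18 L, T = 266 K.
Step 2 — Isobaric: P stays 6400 kPa; V/T = const ⇒ T₂ = 603 K, V₂ = 2.68 L.
W = PΔV = 6400×(2.68−1.18) kPa·L = 9580 J.
ΔU = nCvΔT = 3.42×20.8×(603−266) = 24000 J.
Q = ΔU + W = nCpΔT = 33500 J.
Net over both steps: W = 869 J, Q = 24800 J, ΔU = 24000 J.

24800 J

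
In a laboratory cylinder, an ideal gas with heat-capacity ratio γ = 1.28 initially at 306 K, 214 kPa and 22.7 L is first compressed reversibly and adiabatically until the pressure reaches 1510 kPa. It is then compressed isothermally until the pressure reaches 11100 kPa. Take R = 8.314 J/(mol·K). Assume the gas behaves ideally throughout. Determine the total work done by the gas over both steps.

-24100 J

n = P₁V₁/(RT₁) = 214×22.7/(8.314×306) = 1.91 mol.
Step 1 — Adiabatic: T₂/T₁ = (P₂/P₁)^((γ−1)/γ) ⇒ T₂ = 306×(7.06)^0.219 = 469 K; V₂ = 4.93 L.
ΔU = nCvΔT = 1.91×29.7×(469−306) = 9250 J.
Q = 0 for an adiabatic process, so W = −ΔU = -9250 J.
State after step 1: P = 1510 kPa, V = 4.93 L, T = 469 K.
Step 2 — Isothermal: T stays 469 K; PV = const ⇒ V₂ = 0.671 L, P₂ = 11100 kPa.
ΔU = 0 (ideal gas, T constant).
W = nRT ln(V₂/V₁) = 1.91×8.314×469×ln(0.136) = -14900 J.
Q = ΔU + W = -14900 J.
Net over both steps: W = -24100 J, Q = -14900 J, ΔU = 9250 J.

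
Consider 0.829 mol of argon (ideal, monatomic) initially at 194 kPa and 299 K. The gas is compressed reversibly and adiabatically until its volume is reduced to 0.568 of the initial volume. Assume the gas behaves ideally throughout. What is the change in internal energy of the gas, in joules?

1420 J

V₁ = nRT₁/P₁ = 0.829×8.314×299/194 = 10.6 L.
Adiabatic: TV^(γ−1) = const ⇒ T₂ = 299×(1.76)^0.667 = 436 K; PV^γ = const ⇒ P₂ = 498 kPa.
For an ideal gas ΔU = nCvΔT with Cv = (3/2)R = 12.5 J/(mol·K).
ΔU = 0.829×12.5×(436−299) = 1420 J.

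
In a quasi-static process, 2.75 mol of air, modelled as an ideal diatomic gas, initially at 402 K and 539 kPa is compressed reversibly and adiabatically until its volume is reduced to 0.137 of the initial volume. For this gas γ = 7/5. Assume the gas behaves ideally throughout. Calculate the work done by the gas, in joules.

-27900 J

V₁ = nRT₁/P₁ = 2.75×8.314×402/539 = 17.1 L.
Adiabatic: TV^(γ−1) = const ⇒ T₂ = 402×(7.30)^0.400 = 890 K; PV^γ = const ⇒ P₂ = 8710 kPa.
ΔU = nCvΔT = 2.75×20.8×(890−402) = 27900 J.
Q = 0 for an adiabatic process, so W = −ΔU = -27900 J.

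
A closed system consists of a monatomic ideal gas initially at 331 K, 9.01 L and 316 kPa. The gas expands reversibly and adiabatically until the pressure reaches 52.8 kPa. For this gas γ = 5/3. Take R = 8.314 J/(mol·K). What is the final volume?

26.4 L

Adiabatic: T₂/T₁ = (P₂/P₁)^((γ−1)/γ) ⇒ T₂ = 331×(0.167)^0.400 = 162 K; V₂ = 26.4 L.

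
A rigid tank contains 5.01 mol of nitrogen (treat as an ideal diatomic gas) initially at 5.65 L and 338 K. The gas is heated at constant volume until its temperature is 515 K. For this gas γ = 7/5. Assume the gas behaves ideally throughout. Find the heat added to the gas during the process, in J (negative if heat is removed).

18400 J

P₁ = nRT₁/V₁ = 5.01×8.314×338/5.65 = 2490 kPa.
Isochoric: V stays 5.65 L; P/T = const ⇒ T₂ = 515 K, P₂ = 3800 kPa.
W = 0 (no volume change).
ΔU = nCvΔT = 5.01×20.8×(515−338) = 18400 J.
Q = ΔU = 18400 J.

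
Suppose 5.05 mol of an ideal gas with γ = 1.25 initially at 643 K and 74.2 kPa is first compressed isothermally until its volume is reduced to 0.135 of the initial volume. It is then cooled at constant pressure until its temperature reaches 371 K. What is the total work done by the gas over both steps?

V₁ = nRT₁/P₁ = 5.05×8.314×643/74.2 = 364 L.
Step 1 — Isothermal: T stays 643 K; PV = const ⇒ V₂ = 49.1 L, P₂ = 550 kPa.
ΔU = 0 (ideal gas, T constant).
W = nRT ln(V₂/V₁) = 5.05×8.314×643×ln(0.135) = -54100 J.
Q = ΔU + W = -54100 J.
State after step 1: P = 550 kPa, V = 49.1 L, T = 643 K.
Step 2 — Isobaric: P stays 550 kPa; V/T = const ⇒ T₂ = 371 K, V₂ = 28.3 L.
W = PΔV = 550×(28.3−49.1) kPa·L = -11400 J.
ΔU = nCvΔT = 5.05×33.3×(371−643) = -45700 J.
Q = ΔU + W = nCpΔT = -57100 J.
Net over both steps: W = -65500 J, Q = -111000 J, ΔU = -45700 J.

-65500 J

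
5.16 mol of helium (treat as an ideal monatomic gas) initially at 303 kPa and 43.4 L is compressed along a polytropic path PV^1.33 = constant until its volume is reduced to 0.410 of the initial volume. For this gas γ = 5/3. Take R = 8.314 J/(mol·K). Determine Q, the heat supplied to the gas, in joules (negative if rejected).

T₁ = P₁V₁/(nR) = 303×43.4/(5.16×8.314) = 307 K.
Polytropic n=1.33: T₂ = T₁(V₁/V₂)^(n−1) = 307×(2.44)^0.33 = 411 K; P₂ = P₁(V₁/V₂)^n = 992 kPa.
W = (P₁V₁−P₂V₂)/(n−1) = (303×43.4−992×17.8)/0.33 = -13600 J.
ΔU = nCvΔT = 5.16×12.5×(411−307) = 6750 J.
Q = ΔU + W = -6880 J.

-6880 J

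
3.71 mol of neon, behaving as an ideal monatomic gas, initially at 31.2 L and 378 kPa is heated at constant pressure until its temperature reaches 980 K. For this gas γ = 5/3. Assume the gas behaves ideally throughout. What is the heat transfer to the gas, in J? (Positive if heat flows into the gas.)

T₁ = P₁V₁/(nR) = 378×31.2/(3.71×8.314) = 382 K.
Isobaric: P stays 378 kPa; V/T = const ⇒ T₂ = 980 K, V₂ = 80.0 L.
W = PΔV = 378×(80.0−31.2) kPa·L = 18400 J.
ΔU = nCvΔT = 3.71×12.5×(980−382) = 27700 J.
Q = ΔU + W = nCpΔT = 46100 J.

46100 J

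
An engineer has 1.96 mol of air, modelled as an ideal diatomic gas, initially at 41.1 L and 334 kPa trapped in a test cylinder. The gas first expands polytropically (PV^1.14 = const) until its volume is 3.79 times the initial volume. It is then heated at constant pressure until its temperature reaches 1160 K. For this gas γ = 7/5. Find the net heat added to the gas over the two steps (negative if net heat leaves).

37100 J

T₁ = P₁V₁/(nR) = 334×41.1/(1.96×8.314) = 842 K.
Step 1 — Polytropic n=1.14: T₂ = T₁(V₁/V₂)^(n−1) = 842×(0.264)^0.14 = 699 K; P₂ = P₁(V₁/V₂)^n = 73.1 kPa.
W = (P₁V₁−P₂V₂)/(n−1) = (334×41.1−73.1×156)/0.14 = 16700 J.
ΔU = nCvΔT = 1.96×20.8×(699−842) = -5840 J.
Q = ΔU + W = 10800 J.
State after step 1: P = 73.1 kPa, V = 156 L, T = 699 K.
Step 2 — Isobaric: P stays 73.1 kPa; V/T = const ⇒ T₂ = 1160 K, V₂ = 258 L.
W = PΔV = 73.1×(258−156) kPa·L = 7510 J.
ΔU = nCvΔT = 1.96×20.8×(1160−699) = 18800 J.
Q = ΔU + W = nCpΔT = 26300 J.
Net over both steps: W = 24200 J, Q = 37100 J, ΔU = 12900 J.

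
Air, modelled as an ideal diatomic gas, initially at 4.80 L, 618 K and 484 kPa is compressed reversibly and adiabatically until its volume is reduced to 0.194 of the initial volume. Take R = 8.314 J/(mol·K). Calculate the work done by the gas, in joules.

n = P₁V₁/(RT₁) = 484×4.80/(8.314×618) = 0.452 mol.
Adiabatic: TV^(γ−1) = const ⇒ T₂ = 618×(5.15)^0.400 = 1190 K; PV^γ = const ⇒ P₂ = 4810 kPa.
ΔU = nCvΔT = 0.452×20.8×(1190−618) = 5380 J.
Q = 0 for an adiabatic process, so W = −ΔU = -5380 J.

-5380 J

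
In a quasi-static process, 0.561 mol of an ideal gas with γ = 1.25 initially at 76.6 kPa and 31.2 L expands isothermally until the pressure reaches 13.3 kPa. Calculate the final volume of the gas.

T₁ = P₁V₁/(nR) = 76.6×31.2/(0.561×8.314) = 512 K.
Isothermal: T stays 512 K; PV = const ⇒ V₂ = 180 L, P₂ = 13.3 kPa.

180 L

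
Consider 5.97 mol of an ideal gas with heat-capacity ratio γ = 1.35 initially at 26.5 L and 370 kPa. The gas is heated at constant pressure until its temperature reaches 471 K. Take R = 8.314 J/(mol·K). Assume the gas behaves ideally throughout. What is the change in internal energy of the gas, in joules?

38800 J

T₁ = P₁V₁/(nR) = 370×26.5/(5.97×8.314) = 198 K.
Isobaric: P stays 370 kPa; V/T = const ⇒ T₂ = 471 K, V₂ = 63.2 L.
For an ideal gas ΔU = nCvΔT with Cv = R/(γ−1) = 23.8 J/(mol·K).
ΔU = 5.97×23.8×(471−198) = 38800 J.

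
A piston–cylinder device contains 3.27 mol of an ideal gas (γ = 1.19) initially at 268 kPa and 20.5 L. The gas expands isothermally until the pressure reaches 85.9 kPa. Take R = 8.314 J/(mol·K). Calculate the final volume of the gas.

64.0 L

T₁ = P₁V₁/(nR) = 268×20.5/(3.27×8.314) = 202 K.
Isothermal: T stays 202 K; PV = const ⇒ V₂ = 64.0 L, P₂ = 85.9 kPa.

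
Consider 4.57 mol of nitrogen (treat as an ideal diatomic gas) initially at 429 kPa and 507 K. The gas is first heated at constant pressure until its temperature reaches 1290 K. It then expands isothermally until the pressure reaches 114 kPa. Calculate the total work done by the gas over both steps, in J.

V₁ = nRT₁/P₁ = 4.57×8.314×507/429 = 44.9 L.
Step 1 — Isobaric: P stays 429 kPa; V/T = const ⇒ T₂ = 1290 K, V₂ = 114 L.
W = PΔV = 429×(114−44.9) kPa·L = 29800 J.
ΔU = nCvΔT = 4.57×20.8×(1290−507) = 74400 J.
Q = ΔU + W = nCpΔT = 104000 J.
State after step 1: P = 429 kPa, V = 114 L, T = 1290 K.
Step 2 — Isothermal: T stays 1290 K; PV = const ⇒ V₂ = 430 L, P₂ = 114 kPa.
ΔU = 0 (ideal gas, T constant).
W = nRT ln(V₂/V₁) = 4.57×8.314×1290×ln(3.76) = 65000 J.
Q = ΔU + W = 65000 J.
Net over both steps: W = 94700 J, Q = 169000 J, ΔU = 74400 J.

94700 J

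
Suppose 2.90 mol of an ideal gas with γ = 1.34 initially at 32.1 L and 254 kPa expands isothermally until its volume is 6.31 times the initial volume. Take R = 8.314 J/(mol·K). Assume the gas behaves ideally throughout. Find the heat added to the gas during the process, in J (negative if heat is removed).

T₁ = P₁V₁/(nR) = 254×32.1/(2.90×8.314) = 338 K.
Isothermal: T stays 338 K; PV = const ⇒ V₂ = 203 L, P₂ = 40.3 kPa.
ΔU = 0 (ideal gas, T constant).
W = nRT ln(V₂/V₁) = 2.90×8.314×338×ln(6.31) = 15000 J.
Q = ΔU + W = 15000 J.

15000 J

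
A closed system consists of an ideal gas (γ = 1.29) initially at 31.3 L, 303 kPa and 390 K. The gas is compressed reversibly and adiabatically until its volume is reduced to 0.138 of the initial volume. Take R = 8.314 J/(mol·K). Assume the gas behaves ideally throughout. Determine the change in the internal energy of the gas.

25400 J

n = P₁V₁/(RT₁) = 303×31.3/(8.314×390) = 2.92 mol.
Adiabatic: TV^(γ−1) = const ⇒ T₂ = 390×(7.25)^0.290 = 693 K; PV^γ = const ⇒ P₂ = 3900 kPa.
For an ideal gas ΔU = nCvΔT with Cv = R/(γ−1) = 28.7 J/(mol·K).
ΔU = 2.92×28.7×(693−390) = 25400 J.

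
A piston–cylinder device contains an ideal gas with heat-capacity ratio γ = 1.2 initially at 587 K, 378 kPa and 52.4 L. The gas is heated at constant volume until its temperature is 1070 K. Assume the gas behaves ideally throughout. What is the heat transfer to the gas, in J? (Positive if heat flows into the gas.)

n = P₁V₁/(RT₁) = 378×52.4/(8.314×587) = 4.06 mol.
Isochoric: V stays 52.4 L; P/T = const ⇒ T₂ = 1070 K, P₂ = 689 kPa.
W = 0 (no volume change).
ΔU = nCvΔT = 4.06×41.6×(1070−587) = 81500 J.
Q = ΔU = 81500 J.

81500 J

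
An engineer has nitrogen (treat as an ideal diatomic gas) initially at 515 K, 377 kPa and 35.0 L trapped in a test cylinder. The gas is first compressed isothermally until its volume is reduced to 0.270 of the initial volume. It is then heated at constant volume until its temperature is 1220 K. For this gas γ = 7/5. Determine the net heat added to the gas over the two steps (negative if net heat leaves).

n = P₁V₁/(RT₁) = 377×35.0/(8.314×515) = 3.08 mol.
Step 1 — Isothermal: T stays 515 K; PV = const ⇒ V₂ = 9.45 L, P₂ = 1400 kPa.
ΔU = 0 (ideal gas, T constant).
W = nRT ln(V₂/V₁) = 3.08×8.314×515×ln(0.270) = -17300 J.
Q = ΔU + W = -17300 J.
State after step 1: P = 1400 kPa, V = 9.45 L, T = 515 K.
Step 2 — Isochoric: V stays 9.45 L; P/T = const ⇒ T₂ = 1220 K, P₂ = 3310 kPa.
W = 0 (no volume change).
ΔU = nCvΔT = 3.08×20.8×(1220−515) = 45200 J.
Q = ΔU = 45200 J.
Net over both steps: W = -17300 J, Q = 27900 J, ΔU = 45200 J.

27900 J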